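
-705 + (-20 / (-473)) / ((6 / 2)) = -1000375 / 1419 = -704.99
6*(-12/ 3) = -24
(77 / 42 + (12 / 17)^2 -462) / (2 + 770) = -797065 / 1338648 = -0.60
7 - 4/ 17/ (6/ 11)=335/ 51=6.57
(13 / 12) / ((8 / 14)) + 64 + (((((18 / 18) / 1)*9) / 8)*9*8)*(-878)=-3410501 / 48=-71052.10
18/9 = 2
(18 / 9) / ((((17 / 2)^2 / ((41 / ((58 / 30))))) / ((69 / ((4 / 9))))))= 763830 / 8381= 91.14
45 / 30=3 / 2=1.50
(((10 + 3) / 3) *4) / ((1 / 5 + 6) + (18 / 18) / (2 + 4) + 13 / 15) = 520 / 217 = 2.40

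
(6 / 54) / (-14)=-1 / 126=-0.01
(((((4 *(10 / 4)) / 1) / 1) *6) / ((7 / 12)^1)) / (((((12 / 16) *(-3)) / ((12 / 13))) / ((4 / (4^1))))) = -3840 / 91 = -42.20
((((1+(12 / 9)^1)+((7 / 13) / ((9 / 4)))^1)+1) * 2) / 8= 209 / 234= 0.89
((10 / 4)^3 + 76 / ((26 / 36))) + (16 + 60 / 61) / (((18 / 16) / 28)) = 31035037 / 57096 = 543.56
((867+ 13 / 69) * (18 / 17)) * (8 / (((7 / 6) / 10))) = 24618240 / 391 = 62962.25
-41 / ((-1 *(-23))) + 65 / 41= -186 / 943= -0.20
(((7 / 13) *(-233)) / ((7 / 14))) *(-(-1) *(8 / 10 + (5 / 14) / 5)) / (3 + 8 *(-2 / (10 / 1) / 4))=-84.10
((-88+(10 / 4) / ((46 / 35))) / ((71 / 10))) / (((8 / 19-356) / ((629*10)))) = 2366596775 / 11032548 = 214.51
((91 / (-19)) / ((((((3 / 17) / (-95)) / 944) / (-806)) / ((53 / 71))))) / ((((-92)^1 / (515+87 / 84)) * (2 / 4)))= 80480930288980 / 4899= 16428032310.47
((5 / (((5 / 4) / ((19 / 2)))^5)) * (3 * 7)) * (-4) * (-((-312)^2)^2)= 63068956461545029632 / 625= 100910330338472047.41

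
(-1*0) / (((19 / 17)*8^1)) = 0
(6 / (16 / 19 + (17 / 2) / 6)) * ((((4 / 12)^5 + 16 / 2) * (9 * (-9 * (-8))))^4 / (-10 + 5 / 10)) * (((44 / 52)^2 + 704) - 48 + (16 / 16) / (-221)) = -353914669599096930304000 / 2663271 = -132887216358792225.91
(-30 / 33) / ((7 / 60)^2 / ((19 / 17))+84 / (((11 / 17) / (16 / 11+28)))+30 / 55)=-7524000 / 31651379993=-0.00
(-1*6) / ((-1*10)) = 3 / 5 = 0.60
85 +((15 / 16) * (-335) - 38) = -4273 / 16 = -267.06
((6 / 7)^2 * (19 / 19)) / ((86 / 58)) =1044 / 2107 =0.50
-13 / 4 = -3.25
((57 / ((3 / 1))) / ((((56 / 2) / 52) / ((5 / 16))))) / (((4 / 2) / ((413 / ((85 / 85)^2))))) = 2277.03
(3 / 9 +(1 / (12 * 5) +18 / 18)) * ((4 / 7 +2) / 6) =81 / 140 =0.58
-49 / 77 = -0.64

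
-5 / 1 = -5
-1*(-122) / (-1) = -122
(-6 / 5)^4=1296 / 625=2.07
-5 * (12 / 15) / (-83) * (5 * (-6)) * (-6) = 720 / 83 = 8.67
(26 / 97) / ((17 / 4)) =104 / 1649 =0.06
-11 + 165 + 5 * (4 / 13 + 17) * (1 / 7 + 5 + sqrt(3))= 1125 * sqrt(3) / 13 + 54514 / 91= 748.94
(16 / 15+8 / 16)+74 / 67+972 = 974.67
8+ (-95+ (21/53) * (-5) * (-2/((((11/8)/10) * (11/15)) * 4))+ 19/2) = -868015/12826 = -67.68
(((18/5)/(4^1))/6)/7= 3/140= 0.02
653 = 653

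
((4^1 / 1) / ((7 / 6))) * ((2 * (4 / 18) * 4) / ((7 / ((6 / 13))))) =256 / 637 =0.40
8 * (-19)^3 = -54872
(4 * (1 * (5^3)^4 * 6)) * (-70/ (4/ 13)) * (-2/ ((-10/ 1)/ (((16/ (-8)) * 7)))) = 3732421875000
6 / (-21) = -0.29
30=30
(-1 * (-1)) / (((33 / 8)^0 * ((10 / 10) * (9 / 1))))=0.11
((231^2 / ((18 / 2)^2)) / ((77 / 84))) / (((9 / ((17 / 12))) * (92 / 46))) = 9163 / 162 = 56.56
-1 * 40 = -40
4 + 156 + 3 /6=321 /2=160.50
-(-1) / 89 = 1 / 89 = 0.01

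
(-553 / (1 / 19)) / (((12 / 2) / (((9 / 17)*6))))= -94563 / 17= -5562.53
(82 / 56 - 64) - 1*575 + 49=-16479 / 28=-588.54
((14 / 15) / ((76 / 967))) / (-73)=-6769 / 41610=-0.16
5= 5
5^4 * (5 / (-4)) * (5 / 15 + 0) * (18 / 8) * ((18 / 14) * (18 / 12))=-253125 / 224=-1130.02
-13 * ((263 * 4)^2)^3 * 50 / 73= -881064687902621081600 / 73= -12069379286337275090.41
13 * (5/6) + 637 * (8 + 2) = 38285/6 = 6380.83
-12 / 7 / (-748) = 3 / 1309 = 0.00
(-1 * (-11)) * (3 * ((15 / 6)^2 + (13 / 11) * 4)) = 1449 / 4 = 362.25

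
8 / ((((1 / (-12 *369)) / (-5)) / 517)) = 91571040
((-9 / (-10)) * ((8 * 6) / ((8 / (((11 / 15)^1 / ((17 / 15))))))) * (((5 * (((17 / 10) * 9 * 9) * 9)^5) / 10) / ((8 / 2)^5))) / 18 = 567475697041346911257 / 2048000000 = 277087742695.97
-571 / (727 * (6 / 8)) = -2284 / 2181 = -1.05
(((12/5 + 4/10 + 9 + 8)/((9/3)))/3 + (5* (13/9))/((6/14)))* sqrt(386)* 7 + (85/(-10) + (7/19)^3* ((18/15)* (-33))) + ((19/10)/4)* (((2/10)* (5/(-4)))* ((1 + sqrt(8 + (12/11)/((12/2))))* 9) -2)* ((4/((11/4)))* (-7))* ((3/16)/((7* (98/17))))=-12285615757/1183040320 + 26163* sqrt(110)/1897280 + 18004* sqrt(386)/135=2609.93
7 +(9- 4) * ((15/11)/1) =152/11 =13.82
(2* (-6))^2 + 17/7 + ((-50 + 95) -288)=-676/7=-96.57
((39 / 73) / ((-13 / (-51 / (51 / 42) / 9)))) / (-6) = -7 / 219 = -0.03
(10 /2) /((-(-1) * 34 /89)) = 445 /34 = 13.09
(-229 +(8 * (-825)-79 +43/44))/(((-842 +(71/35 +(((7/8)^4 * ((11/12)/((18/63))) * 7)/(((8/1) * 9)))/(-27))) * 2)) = 14946522071040/3635358738187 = 4.11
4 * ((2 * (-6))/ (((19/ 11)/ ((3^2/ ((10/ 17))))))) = -40392/ 95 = -425.18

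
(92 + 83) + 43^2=2024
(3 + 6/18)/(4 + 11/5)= 50/93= 0.54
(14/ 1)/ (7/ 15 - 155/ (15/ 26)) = -70/ 1341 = -0.05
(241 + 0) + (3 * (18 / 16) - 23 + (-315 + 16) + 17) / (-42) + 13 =87757 / 336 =261.18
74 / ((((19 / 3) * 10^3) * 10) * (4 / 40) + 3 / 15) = 1110 / 95003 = 0.01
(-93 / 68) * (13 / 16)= -1209 / 1088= -1.11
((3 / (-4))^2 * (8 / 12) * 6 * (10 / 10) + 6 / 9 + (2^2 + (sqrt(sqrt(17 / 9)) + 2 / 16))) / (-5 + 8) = 17^(1 / 4) * sqrt(3) / 9 + 169 / 72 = 2.74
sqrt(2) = 1.41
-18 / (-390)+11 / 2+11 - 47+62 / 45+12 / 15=-33083 / 1170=-28.28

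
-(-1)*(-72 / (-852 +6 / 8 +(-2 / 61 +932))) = -5856 / 6565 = -0.89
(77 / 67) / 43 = 77 / 2881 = 0.03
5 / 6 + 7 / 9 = 29 / 18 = 1.61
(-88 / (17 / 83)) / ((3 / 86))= -628144 / 51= -12316.55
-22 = -22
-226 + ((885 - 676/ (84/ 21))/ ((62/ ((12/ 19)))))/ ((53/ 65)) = -6775802/ 31217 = -217.05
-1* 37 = -37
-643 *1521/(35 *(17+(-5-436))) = 65.90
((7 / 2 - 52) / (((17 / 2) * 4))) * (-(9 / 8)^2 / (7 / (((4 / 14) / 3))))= 2619 / 106624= 0.02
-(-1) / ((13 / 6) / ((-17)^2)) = 1734 / 13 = 133.38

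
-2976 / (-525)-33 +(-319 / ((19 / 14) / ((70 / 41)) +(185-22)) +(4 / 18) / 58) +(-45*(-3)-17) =650504420278 / 7331705325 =88.72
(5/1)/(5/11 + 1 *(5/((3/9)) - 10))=11/12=0.92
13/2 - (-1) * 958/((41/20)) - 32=36229/82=441.82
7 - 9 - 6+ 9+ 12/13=25/13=1.92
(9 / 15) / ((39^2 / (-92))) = -92 / 2535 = -0.04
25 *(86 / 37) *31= 66650 / 37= 1801.35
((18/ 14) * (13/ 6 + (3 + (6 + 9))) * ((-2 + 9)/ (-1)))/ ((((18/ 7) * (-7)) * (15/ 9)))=121/ 20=6.05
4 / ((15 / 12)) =16 / 5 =3.20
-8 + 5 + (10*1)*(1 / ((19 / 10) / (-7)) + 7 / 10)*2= -1191 / 19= -62.68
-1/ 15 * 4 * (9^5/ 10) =-39366/ 25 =-1574.64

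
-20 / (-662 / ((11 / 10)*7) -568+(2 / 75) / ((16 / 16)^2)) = 57750 / 1888273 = 0.03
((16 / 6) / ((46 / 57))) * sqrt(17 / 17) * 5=380 / 23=16.52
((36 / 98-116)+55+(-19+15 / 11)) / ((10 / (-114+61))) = 2235911 / 5390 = 414.83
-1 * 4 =-4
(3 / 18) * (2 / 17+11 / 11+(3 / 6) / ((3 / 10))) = 71 / 153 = 0.46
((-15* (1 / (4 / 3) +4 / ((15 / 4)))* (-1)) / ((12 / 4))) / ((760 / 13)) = 1417 / 9120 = 0.16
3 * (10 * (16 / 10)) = 48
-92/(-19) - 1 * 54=-934/19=-49.16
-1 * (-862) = 862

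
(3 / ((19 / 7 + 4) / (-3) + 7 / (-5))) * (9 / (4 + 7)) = -2835 / 4202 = -0.67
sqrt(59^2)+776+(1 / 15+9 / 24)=100253 / 120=835.44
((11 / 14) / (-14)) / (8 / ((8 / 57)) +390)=-11 / 87612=-0.00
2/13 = 0.15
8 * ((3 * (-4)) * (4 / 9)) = -128 / 3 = -42.67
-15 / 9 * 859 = -1431.67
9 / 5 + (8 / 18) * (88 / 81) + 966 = 3529391 / 3645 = 968.28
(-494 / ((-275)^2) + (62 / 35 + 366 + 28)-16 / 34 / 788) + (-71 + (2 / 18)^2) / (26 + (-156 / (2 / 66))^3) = 395.76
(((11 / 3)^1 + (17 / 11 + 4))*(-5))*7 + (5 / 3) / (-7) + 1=-24768 / 77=-321.66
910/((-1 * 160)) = -91/16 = -5.69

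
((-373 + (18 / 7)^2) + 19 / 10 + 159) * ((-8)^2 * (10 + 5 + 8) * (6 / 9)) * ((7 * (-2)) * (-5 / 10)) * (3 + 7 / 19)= -3161903104 / 665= -4754741.51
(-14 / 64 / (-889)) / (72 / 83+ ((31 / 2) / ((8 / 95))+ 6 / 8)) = 83 / 62632082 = 0.00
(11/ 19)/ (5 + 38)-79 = -64532/ 817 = -78.99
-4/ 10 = -2/ 5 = -0.40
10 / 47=0.21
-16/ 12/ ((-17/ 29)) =116/ 51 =2.27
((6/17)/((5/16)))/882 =16/12495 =0.00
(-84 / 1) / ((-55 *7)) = 12 / 55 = 0.22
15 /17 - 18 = -291 /17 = -17.12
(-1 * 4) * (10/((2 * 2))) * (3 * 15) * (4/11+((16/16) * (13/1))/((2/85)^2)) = -232467975/22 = -10566726.14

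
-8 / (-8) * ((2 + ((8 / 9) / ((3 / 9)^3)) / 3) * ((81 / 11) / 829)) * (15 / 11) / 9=1350 / 100309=0.01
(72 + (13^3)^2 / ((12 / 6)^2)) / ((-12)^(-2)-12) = -15797772 / 157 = -100622.75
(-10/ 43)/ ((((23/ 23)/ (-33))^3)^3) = 464114844019530/ 43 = 10793368465570.47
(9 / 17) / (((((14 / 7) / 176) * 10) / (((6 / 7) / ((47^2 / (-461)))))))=-1095336 / 1314355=-0.83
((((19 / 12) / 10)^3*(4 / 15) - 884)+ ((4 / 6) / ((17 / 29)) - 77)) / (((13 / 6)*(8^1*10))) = -105738363397 / 19094400000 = -5.54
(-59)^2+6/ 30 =17406/ 5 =3481.20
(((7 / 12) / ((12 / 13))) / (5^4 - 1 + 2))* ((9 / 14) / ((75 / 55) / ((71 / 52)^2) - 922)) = -720863 / 1023339968384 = -0.00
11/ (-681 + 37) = -11/ 644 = -0.02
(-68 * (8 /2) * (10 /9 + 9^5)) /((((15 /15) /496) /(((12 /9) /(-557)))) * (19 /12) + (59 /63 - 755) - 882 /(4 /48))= 8030301138944 /5669335657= 1416.44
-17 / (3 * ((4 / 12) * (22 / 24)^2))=-2448 / 121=-20.23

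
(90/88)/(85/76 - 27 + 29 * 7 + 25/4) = 0.01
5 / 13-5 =-60 / 13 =-4.62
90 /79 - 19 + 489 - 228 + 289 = 42039 /79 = 532.14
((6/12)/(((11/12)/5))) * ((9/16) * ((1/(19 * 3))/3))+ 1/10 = 911/8360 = 0.11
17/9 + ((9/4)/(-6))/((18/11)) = 239/144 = 1.66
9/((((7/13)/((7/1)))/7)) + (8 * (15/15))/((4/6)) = 831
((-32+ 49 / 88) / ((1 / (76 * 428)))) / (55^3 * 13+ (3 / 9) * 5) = -16875933 / 35687465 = -0.47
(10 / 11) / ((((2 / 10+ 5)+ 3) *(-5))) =-0.02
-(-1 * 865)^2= -748225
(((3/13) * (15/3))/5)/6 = 1/26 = 0.04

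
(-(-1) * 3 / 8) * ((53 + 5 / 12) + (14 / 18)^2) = 17503 / 864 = 20.26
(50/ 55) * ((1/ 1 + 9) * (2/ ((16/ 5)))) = 125/ 22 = 5.68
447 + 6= 453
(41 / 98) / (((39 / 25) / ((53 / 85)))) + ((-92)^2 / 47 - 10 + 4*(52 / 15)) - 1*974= -12060606197 / 15268890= -789.88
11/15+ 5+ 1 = 101/15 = 6.73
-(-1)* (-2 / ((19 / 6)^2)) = -0.20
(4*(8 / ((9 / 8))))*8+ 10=237.56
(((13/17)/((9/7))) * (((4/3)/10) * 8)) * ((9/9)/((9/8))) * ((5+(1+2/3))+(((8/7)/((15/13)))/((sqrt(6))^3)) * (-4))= 3.61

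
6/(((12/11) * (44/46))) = 23/4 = 5.75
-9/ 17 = -0.53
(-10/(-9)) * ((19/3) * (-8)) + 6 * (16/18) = -1376/27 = -50.96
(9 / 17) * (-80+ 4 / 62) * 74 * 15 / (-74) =334530 / 527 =634.78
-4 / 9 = -0.44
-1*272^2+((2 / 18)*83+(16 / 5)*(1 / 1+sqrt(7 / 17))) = -3328721 / 45+16*sqrt(119) / 85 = -73969.52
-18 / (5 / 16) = -288 / 5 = -57.60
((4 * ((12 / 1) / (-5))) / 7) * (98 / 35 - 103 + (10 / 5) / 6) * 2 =6848 / 25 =273.92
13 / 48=0.27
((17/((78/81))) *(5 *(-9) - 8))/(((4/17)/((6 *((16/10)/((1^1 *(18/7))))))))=-964971/65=-14845.71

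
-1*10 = -10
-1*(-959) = 959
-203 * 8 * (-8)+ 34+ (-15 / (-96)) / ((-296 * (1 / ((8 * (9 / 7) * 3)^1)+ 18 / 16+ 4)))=17180981241 / 1318976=13026.00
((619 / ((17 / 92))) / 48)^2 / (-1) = -202692169 / 41616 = -4870.53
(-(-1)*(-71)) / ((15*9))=-0.53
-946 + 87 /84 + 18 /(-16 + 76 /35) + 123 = -2789225 /3388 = -823.27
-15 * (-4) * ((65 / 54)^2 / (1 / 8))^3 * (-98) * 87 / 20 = -1714723897250000 / 43046721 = -39834018.88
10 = 10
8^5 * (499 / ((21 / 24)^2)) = 1046478848 / 49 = 21356711.18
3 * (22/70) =33/35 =0.94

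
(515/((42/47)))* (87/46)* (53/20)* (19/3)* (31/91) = 4382523413/703248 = 6231.83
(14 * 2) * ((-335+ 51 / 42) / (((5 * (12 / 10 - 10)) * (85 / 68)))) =9346 / 55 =169.93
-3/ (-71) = 3/ 71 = 0.04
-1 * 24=-24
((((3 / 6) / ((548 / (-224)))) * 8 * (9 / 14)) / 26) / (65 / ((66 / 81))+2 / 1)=-1584 / 3204019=-0.00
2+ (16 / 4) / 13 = 30 / 13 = 2.31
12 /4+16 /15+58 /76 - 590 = -333547 /570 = -585.17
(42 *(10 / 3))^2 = 19600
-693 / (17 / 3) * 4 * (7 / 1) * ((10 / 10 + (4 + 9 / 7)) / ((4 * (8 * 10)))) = -22869 / 340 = -67.26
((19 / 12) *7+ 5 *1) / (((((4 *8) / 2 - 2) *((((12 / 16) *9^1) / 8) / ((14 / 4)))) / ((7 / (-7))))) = -386 / 81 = -4.77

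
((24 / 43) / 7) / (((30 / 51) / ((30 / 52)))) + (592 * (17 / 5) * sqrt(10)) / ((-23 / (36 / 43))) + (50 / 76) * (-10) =-362304 * sqrt(10) / 4945 - 483311 / 74347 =-238.19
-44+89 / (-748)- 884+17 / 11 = -926.57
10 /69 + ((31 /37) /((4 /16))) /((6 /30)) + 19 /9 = 145619 /7659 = 19.01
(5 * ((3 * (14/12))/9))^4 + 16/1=3180241/104976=30.29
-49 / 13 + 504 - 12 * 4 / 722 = 2347271 / 4693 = 500.16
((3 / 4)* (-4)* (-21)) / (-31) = -63 / 31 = -2.03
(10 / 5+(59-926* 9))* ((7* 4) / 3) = -231644 / 3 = -77214.67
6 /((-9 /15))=-10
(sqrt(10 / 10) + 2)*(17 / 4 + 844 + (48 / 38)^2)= 3681531 / 1444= 2549.54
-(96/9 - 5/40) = -253/24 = -10.54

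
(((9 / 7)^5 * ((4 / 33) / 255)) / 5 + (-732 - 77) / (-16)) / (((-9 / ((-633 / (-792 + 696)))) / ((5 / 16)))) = -13412374184519 / 1158601973760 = -11.58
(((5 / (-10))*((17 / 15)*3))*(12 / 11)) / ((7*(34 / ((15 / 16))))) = -9 / 1232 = -0.01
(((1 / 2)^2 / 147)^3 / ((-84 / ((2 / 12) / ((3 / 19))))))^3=-6859 / 29043657601854103743240220069330944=-0.00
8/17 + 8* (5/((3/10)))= 6824/51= 133.80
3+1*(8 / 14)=25 / 7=3.57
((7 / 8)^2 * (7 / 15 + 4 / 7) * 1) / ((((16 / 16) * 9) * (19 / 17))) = 12971 / 164160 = 0.08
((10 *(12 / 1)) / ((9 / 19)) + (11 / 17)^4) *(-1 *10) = -635198830 / 250563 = -2535.09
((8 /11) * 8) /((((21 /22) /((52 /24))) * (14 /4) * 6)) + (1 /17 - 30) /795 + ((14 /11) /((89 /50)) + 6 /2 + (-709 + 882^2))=4535037799982519 /5834952585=777219.31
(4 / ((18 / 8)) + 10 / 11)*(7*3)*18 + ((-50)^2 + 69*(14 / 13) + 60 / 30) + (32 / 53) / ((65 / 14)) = 10470896 / 2915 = 3592.07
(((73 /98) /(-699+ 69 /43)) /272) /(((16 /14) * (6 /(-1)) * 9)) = 3139 /49331939328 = 0.00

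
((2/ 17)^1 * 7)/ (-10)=-7/ 85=-0.08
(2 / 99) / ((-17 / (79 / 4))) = -79 / 3366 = -0.02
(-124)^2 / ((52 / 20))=5913.85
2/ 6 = 1/ 3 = 0.33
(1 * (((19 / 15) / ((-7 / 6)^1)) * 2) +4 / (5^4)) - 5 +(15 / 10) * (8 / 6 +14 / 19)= -337468 / 83125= -4.06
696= 696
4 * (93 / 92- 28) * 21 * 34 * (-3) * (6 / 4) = 7977879 / 23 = 346864.30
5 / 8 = 0.62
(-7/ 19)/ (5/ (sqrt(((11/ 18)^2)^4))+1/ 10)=-1024870/ 100005379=-0.01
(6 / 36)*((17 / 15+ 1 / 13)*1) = 0.20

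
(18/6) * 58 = 174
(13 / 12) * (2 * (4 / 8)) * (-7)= -91 / 12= -7.58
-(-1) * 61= 61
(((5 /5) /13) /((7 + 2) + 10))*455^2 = 15925 /19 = 838.16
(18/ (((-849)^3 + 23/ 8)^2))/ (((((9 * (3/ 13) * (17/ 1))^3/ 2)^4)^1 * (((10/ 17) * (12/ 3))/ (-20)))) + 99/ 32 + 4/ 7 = 11246828276491906286899038043526691295192940154987181/ 3068562160699375162320809405298392262099940266575328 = 3.67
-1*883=-883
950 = 950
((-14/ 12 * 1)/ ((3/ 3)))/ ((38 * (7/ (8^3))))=-128/ 57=-2.25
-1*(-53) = 53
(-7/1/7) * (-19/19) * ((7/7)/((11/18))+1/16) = 1.70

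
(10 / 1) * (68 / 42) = 340 / 21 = 16.19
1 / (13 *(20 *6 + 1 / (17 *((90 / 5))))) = 306 / 477373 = 0.00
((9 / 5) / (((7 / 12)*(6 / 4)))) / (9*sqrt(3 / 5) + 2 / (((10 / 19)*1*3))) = -2052 / 37009 + 2916*sqrt(15) / 37009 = 0.25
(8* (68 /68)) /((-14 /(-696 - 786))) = 5928 /7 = 846.86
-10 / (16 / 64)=-40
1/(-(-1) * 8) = 1/8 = 0.12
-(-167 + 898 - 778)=47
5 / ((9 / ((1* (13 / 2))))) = 65 / 18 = 3.61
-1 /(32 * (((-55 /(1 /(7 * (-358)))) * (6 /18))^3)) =-0.00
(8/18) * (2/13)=8/117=0.07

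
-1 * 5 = -5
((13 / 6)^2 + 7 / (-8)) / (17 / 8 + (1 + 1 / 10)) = 1375 / 1161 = 1.18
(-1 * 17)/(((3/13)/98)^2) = -27592292/9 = -3065810.22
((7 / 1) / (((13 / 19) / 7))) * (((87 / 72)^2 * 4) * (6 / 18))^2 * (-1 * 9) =-658478611 / 269568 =-2442.72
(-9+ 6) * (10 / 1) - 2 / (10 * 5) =-751 / 25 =-30.04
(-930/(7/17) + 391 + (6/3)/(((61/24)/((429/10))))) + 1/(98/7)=-1118583/610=-1833.74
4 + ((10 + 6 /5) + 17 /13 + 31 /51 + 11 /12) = 239107 /13260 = 18.03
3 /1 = 3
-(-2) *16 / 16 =2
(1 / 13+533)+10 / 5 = 6956 / 13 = 535.08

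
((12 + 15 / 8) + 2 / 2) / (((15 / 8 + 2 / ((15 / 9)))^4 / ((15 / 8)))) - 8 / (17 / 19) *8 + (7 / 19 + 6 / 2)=-1672035362752 / 24643461681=-67.85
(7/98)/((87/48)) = 8/203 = 0.04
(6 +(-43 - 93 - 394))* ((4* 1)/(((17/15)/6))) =-188640/17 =-11096.47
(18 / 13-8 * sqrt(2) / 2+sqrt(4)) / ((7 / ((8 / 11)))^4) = 16384 / 41544503-16384 * sqrt(2) / 35153041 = -0.00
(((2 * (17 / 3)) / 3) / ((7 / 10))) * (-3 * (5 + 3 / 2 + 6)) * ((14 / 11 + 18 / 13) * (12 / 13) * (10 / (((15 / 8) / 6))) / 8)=-25840000 / 13013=-1985.71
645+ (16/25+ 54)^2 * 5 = 1946581/125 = 15572.65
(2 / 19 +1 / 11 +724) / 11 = 151357 / 2299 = 65.84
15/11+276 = 3051/11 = 277.36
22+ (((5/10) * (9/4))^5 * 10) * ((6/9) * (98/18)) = 716039/8192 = 87.41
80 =80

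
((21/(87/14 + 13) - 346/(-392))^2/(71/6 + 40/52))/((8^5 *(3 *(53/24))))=423131042919/296603343563620352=0.00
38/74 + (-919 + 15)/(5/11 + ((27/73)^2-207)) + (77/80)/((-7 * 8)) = 1397045578837/286515425920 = 4.88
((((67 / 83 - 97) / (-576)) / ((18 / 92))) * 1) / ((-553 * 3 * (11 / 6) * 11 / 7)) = -11477 / 64265157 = -0.00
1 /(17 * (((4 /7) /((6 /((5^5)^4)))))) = 21 /3242492675781250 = 0.00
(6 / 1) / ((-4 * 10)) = -3 / 20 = -0.15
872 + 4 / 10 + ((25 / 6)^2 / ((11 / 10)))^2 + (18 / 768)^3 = 115257363935359 / 102770933760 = 1121.50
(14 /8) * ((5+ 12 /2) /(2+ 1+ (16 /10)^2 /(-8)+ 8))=1925 /1068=1.80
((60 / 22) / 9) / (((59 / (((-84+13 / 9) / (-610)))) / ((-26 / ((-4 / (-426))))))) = -685789 / 356301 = -1.92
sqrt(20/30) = sqrt(6)/3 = 0.82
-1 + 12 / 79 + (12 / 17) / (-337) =-384791 / 452591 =-0.85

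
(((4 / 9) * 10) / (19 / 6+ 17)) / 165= 16 / 11979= 0.00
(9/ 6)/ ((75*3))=1/ 150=0.01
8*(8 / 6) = 32 / 3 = 10.67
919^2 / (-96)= -844561 / 96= -8797.51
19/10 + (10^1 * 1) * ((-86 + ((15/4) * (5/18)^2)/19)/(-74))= 13.52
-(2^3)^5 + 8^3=-32256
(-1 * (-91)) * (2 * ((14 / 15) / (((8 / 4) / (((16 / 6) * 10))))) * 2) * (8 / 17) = 326144 / 153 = 2131.66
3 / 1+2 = 5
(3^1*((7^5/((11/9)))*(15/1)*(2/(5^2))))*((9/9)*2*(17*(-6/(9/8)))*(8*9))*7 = -248836105728/55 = -4524292831.42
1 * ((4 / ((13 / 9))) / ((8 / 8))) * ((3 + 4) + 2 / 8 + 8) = 549 / 13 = 42.23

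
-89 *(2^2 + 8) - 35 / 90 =-19231 / 18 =-1068.39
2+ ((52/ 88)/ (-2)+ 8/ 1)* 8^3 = 43414/ 11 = 3946.73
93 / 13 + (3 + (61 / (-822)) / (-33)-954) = -332835227 / 352638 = -943.84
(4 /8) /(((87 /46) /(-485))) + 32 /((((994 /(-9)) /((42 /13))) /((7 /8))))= -10361837 /80301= -129.04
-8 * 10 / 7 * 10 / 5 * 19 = -3040 / 7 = -434.29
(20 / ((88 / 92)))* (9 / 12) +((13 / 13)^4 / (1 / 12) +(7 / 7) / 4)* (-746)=-100351 / 11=-9122.82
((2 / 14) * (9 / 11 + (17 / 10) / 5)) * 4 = 182 / 275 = 0.66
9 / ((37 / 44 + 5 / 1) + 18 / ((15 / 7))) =1980 / 3133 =0.63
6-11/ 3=7/ 3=2.33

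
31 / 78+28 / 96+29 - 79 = -15385 / 312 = -49.31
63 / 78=21 / 26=0.81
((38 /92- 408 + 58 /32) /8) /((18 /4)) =-49775 /4416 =-11.27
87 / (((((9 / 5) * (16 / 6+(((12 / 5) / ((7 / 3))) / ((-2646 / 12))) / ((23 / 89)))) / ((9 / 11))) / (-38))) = -51475725 / 90728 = -567.36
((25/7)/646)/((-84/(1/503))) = -25/191063544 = -0.00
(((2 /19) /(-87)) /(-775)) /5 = 2 /6405375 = 0.00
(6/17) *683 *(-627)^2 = 1611042642/17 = 94767214.24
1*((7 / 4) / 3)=7 / 12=0.58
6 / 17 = 0.35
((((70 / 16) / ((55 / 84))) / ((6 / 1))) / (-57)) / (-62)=49 / 155496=0.00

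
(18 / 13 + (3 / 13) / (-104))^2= 3493161 / 1827904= 1.91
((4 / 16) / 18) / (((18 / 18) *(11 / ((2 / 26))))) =1 / 10296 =0.00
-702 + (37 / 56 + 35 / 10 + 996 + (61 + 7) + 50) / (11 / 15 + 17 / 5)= -1498089 / 3472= -431.48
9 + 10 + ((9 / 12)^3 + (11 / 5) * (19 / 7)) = 56881 / 2240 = 25.39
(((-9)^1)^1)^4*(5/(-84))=-10935/28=-390.54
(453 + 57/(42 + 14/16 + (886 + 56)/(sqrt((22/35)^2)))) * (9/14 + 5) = 4855010175/1899142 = 2556.42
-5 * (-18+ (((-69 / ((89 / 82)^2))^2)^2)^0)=85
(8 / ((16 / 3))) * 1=1.50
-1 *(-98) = 98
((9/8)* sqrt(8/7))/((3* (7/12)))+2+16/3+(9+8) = 9* sqrt(14)/49+73/3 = 25.02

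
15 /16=0.94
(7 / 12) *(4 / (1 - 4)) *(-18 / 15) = 14 / 15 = 0.93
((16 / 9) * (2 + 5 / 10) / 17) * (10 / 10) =40 / 153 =0.26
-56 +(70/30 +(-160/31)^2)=-77921/2883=-27.03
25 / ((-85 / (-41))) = 205 / 17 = 12.06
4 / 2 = 2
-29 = -29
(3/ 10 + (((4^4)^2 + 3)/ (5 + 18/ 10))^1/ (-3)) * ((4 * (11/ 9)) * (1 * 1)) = -36043084/ 2295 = -15705.05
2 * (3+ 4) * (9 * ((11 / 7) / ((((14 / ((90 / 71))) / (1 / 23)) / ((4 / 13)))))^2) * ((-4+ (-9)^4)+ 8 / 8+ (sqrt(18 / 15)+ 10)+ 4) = 14113440 * sqrt(30) / 154579961263+ 463767638400 / 154579961263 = 3.00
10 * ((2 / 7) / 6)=10 / 21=0.48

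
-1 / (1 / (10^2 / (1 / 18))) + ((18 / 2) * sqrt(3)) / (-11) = -1800 - 9 * sqrt(3) / 11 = -1801.42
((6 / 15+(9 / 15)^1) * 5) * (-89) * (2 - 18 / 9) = 0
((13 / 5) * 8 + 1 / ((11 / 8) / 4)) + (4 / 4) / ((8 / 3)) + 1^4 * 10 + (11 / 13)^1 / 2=197381 / 5720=34.51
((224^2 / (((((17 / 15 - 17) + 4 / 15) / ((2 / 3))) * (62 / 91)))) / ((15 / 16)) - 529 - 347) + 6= -3538046 / 837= -4227.06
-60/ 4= -15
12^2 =144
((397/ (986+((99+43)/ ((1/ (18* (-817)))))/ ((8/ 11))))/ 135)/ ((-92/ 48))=3176/ 5941646235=0.00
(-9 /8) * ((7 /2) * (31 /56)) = -279 /128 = -2.18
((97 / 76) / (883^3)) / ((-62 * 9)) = -97 / 29196440131896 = -0.00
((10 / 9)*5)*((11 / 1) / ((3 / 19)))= 10450 / 27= 387.04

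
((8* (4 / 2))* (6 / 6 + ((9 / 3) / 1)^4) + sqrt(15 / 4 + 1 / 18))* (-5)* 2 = -13120 - 5* sqrt(137) / 3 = -13139.51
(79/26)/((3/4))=158/39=4.05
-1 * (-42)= 42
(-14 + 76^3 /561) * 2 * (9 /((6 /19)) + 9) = 10778050 /187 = 57636.63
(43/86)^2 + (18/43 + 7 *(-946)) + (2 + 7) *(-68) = -1244133/172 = -7233.33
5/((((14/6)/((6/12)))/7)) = 15/2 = 7.50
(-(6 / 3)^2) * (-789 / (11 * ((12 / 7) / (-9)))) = -16569 / 11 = -1506.27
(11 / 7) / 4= 11 / 28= 0.39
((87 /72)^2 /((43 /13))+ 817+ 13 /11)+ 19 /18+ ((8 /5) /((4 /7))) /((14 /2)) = 372381377 /454080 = 820.08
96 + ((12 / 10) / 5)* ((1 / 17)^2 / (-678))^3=3009141437534755199 / 31345223307653700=96.00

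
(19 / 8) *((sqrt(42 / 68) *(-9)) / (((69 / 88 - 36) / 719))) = 450813 *sqrt(714) / 35122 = 342.98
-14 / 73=-0.19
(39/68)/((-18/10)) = -65/204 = -0.32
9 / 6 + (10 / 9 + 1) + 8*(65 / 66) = 2275 / 198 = 11.49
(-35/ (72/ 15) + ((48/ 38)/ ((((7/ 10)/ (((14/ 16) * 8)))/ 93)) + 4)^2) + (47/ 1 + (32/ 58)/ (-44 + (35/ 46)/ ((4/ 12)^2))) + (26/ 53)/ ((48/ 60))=31621370457554329/ 22758014712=1389460.85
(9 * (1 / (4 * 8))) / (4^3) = 9 / 2048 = 0.00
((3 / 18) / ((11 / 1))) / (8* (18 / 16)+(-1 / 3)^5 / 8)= 324 / 192445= 0.00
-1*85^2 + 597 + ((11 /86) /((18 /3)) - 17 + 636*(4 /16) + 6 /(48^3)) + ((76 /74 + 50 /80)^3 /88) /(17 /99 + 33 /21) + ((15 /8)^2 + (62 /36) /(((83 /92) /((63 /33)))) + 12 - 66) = -578512094172605943755 /88555144694759424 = -6532.79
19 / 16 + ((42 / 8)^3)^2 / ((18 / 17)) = 162012401 / 8192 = 19776.90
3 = 3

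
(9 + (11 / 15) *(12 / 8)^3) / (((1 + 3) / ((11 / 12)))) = 1683 / 640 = 2.63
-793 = -793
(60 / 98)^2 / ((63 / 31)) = 3100 / 16807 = 0.18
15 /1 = 15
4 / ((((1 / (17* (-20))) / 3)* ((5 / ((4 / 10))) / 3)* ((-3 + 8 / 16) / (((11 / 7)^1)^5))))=1577011392 / 420175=3753.23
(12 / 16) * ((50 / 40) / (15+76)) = 15 / 1456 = 0.01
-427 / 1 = -427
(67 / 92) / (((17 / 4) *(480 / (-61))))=-4087 / 187680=-0.02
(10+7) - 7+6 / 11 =116 / 11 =10.55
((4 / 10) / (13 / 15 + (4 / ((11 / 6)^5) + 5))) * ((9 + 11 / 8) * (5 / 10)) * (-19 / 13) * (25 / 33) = -577221425 / 1522460992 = -0.38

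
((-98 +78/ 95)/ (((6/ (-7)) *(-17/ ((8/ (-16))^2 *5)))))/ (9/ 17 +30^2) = -1154/ 124659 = -0.01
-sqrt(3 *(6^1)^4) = -36 *sqrt(3) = -62.35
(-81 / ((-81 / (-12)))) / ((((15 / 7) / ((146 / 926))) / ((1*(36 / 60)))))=-6132 / 11575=-0.53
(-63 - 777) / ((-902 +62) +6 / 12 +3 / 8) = 960 / 959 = 1.00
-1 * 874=-874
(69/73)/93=23/2263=0.01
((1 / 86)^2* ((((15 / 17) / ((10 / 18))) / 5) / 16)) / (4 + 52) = 27 / 563279360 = 0.00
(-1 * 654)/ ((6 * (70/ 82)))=-4469/ 35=-127.69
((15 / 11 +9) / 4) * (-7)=-399 / 22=-18.14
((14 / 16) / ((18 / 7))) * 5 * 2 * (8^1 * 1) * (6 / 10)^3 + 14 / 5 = 217 / 25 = 8.68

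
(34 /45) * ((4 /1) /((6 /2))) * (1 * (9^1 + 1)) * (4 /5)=1088 /135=8.06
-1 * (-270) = 270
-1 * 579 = -579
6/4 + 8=19/2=9.50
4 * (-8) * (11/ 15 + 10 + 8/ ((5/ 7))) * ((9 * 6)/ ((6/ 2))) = -63168/ 5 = -12633.60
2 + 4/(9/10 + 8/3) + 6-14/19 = 17046/2033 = 8.38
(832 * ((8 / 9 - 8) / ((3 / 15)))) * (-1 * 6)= 532480 / 3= 177493.33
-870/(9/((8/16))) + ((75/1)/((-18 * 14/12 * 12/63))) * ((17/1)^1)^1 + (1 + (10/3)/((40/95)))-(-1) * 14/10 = -10703/30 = -356.77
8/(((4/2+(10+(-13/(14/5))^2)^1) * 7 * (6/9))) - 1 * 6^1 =-39126/6577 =-5.95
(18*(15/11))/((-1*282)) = -45/517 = -0.09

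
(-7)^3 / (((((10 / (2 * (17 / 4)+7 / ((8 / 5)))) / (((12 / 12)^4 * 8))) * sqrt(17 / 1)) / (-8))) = 141316 * sqrt(17) / 85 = 6854.83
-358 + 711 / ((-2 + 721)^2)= -358.00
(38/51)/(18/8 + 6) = 152/1683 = 0.09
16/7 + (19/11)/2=485/154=3.15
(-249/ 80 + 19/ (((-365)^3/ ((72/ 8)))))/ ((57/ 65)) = -3.55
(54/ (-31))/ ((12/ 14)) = -63/ 31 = -2.03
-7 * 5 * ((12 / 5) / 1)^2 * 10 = -2016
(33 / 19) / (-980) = -0.00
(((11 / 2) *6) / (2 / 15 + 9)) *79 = 39105 / 137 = 285.44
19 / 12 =1.58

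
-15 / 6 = -5 / 2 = -2.50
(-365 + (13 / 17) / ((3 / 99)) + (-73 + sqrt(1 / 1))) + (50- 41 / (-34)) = -12259 / 34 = -360.56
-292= -292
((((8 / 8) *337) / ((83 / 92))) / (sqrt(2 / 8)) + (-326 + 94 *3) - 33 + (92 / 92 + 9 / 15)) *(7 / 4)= 1951243 / 1660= 1175.45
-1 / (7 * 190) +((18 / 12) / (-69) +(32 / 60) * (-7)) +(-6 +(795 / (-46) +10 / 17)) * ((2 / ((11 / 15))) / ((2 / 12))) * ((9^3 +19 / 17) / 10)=-3955599198764 / 145868415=-27117.59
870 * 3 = 2610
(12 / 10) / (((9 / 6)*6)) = 2 / 15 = 0.13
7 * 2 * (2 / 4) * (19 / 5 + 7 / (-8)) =819 / 40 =20.48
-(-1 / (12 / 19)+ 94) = -1109 / 12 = -92.42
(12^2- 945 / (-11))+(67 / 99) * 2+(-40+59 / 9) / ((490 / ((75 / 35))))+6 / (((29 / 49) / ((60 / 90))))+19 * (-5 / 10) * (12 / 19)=65239883 / 281358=231.87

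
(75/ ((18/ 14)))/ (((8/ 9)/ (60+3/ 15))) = 3950.62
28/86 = 14/43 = 0.33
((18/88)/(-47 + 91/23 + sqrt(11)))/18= -1035/3897124-529 * sqrt(11)/85736728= -0.00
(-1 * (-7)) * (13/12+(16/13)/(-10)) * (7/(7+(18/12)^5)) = 3.22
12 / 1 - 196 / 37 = 248 / 37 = 6.70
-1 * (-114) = 114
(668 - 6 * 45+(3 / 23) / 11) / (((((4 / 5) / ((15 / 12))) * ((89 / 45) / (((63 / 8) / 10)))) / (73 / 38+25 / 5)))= 375400933425 / 219045376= 1713.80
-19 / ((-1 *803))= 19 / 803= 0.02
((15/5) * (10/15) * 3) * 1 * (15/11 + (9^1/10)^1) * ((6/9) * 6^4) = 11734.69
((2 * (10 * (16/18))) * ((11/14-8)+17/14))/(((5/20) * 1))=-1280/3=-426.67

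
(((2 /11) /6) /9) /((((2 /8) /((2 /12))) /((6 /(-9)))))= -4 /2673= -0.00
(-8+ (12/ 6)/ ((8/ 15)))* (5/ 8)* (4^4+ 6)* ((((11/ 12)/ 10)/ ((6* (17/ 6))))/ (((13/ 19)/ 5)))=-136895/ 4992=-27.42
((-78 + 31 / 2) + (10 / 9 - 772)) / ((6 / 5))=-75005 / 108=-694.49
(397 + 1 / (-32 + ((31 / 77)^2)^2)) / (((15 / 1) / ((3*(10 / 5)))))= 892364883972 / 5619868955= 158.79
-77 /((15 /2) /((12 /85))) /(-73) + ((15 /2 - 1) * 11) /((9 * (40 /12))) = 894707 /372300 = 2.40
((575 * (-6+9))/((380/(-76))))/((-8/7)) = 2415/8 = 301.88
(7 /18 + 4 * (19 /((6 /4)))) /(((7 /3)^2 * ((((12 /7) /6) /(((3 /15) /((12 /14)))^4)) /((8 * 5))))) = 315217 /81000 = 3.89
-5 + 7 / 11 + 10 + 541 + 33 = 6376 / 11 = 579.64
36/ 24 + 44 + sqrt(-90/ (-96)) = sqrt(15)/ 4 + 91/ 2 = 46.47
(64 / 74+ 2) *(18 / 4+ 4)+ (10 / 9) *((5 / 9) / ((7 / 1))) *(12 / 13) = 2221157 / 90909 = 24.43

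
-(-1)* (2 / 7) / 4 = 1 / 14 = 0.07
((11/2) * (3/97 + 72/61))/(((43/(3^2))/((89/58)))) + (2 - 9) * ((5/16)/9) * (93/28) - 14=-17945947681/1416671808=-12.67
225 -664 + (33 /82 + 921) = 39557 /82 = 482.40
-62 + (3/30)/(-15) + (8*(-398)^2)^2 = 240881541264299/150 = 1605876941761.99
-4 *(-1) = 4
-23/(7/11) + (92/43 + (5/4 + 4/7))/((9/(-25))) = -510869/10836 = -47.15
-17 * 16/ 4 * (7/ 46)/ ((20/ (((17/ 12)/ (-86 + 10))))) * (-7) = -14161/ 209760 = -0.07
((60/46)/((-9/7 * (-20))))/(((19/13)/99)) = 3003/874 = 3.44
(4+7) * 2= 22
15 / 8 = 1.88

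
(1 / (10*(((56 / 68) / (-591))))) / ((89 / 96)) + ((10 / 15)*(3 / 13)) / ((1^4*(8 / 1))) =-77.39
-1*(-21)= 21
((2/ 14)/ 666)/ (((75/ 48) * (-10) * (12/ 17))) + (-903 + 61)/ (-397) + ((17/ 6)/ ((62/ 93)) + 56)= 86577683629/ 1388110500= 62.37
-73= -73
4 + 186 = 190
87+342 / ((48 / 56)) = 486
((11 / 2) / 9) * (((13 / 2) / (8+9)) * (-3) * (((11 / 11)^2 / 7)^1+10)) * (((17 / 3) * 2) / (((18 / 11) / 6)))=-111683 / 378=-295.46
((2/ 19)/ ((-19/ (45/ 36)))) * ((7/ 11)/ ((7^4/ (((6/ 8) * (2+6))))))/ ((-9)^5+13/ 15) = 225/ 1206400307266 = 0.00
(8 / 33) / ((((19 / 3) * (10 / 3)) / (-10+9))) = -12 / 1045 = -0.01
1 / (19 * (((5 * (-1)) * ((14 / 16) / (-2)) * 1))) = 16 / 665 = 0.02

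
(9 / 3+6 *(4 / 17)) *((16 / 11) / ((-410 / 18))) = -2160 / 7667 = -0.28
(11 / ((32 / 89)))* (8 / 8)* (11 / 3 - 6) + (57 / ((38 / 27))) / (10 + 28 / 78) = -654245 / 9696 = -67.48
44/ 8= 11/ 2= 5.50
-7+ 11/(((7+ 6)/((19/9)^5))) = 21863630/767637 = 28.48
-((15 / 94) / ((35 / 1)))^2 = -9 / 432964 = -0.00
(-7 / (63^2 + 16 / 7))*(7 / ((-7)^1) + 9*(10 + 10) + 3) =-8918 / 27799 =-0.32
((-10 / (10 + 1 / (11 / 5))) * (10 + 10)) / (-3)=440 / 69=6.38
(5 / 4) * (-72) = -90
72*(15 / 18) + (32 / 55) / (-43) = 141868 / 2365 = 59.99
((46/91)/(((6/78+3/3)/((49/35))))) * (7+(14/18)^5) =282670/59049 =4.79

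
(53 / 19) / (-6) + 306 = 34831 / 114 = 305.54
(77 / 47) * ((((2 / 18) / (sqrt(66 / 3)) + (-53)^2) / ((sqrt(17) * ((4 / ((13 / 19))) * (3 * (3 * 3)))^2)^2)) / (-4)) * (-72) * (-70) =-216214053055 / 393508125342144 - 6997445 * sqrt(22) / 7083146256158592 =-0.00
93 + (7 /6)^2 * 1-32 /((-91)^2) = 28129405 /298116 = 94.36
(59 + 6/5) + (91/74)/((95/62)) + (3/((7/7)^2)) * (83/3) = 506169/3515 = 144.00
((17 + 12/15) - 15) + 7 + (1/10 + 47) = 569/10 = 56.90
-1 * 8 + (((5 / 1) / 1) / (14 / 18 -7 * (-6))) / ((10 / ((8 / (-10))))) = -15418 / 1925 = -8.01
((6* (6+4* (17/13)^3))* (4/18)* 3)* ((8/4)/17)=262672/37349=7.03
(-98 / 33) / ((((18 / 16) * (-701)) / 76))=59584 / 208197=0.29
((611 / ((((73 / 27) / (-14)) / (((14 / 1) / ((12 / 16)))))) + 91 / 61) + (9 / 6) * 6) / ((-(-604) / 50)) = -3286718200 / 672403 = -4888.02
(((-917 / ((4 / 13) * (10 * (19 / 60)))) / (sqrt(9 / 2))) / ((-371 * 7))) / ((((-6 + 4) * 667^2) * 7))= -1703 * sqrt(2) / 87808631708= -0.00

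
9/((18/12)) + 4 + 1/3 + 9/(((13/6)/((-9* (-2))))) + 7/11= 36782/429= 85.74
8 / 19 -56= -1056 / 19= -55.58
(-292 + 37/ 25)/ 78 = -2421/ 650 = -3.72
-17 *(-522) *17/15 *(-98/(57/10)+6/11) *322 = -53911660.70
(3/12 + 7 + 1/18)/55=263/1980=0.13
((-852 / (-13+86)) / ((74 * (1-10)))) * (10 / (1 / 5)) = 7100 / 8103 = 0.88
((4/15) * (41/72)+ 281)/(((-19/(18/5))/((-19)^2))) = -1442309/75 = -19230.79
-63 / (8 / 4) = -31.50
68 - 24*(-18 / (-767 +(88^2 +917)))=268612 / 3947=68.05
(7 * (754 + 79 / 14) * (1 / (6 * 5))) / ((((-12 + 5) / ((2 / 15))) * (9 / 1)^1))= -709 / 1890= -0.38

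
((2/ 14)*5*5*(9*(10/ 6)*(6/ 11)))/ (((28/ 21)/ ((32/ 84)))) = 4500/ 539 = 8.35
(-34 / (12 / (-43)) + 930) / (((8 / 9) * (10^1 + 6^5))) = 18933 / 124576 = 0.15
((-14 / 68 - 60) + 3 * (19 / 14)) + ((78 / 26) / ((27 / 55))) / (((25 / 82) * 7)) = -285266 / 5355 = -53.27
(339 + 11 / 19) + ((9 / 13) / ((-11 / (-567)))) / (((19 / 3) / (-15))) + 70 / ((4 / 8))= 1073381 / 2717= 395.06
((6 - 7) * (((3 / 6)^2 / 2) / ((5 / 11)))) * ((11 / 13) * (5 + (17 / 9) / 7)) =-10043 / 8190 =-1.23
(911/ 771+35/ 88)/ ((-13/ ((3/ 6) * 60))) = -535765/ 147004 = -3.64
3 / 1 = 3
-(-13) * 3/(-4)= -39/4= -9.75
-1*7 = -7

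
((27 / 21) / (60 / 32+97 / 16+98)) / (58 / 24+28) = 576 / 1443575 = 0.00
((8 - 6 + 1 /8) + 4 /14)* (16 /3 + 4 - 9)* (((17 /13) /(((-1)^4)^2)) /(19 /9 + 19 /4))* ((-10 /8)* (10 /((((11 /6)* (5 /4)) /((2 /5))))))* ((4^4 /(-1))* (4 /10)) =8460288 /247247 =34.22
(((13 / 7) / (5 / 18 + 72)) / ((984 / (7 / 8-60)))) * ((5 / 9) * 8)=-30745 / 4480644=-0.01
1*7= 7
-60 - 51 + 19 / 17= -1868 / 17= -109.88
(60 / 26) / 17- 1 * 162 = -35772 / 221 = -161.86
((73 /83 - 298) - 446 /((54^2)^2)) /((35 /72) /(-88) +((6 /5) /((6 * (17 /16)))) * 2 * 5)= -156851037973432 /990785001519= -158.31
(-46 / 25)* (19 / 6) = -437 / 75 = -5.83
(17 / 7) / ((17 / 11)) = 11 / 7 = 1.57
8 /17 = 0.47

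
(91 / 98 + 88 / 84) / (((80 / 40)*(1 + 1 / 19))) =1577 / 1680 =0.94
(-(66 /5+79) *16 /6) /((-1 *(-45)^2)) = 3688 /30375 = 0.12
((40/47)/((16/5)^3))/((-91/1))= -625/2189824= -0.00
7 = 7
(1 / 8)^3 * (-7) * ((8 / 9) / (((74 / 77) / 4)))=-539 / 10656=-0.05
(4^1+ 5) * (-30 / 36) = -15 / 2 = -7.50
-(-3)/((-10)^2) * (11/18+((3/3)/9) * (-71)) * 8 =-131/75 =-1.75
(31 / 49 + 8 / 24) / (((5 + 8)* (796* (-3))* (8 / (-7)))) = 71 / 2607696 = 0.00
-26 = -26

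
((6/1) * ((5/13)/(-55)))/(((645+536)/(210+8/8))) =-1266/168883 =-0.01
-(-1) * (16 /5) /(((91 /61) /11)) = 10736 /455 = 23.60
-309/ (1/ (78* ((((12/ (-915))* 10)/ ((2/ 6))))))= 578448/ 61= 9482.75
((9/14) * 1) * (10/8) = 45/56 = 0.80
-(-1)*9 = 9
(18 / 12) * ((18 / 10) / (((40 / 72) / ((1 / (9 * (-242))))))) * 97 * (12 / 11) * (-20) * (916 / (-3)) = -9596016 / 6655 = -1441.93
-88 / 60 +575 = 8603 / 15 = 573.53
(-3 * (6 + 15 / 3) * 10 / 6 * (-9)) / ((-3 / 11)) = -1815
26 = 26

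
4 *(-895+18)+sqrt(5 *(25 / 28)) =-3508+5 *sqrt(35) / 14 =-3505.89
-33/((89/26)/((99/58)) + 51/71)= -12.12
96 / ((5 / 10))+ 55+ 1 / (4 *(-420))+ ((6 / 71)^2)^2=10544807913359 / 42691624080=247.00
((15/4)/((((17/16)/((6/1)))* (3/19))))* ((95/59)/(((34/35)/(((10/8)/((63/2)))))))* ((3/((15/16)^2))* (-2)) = -9241600/153459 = -60.22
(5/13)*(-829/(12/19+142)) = -15751/7046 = -2.24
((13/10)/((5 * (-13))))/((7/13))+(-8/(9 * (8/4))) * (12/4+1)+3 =3733/3150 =1.19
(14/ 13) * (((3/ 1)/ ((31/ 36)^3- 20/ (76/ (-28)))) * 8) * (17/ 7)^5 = 60415301551104/ 221545785097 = 272.70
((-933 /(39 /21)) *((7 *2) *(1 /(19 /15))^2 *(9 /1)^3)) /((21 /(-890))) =635606716500 /4693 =135437186.55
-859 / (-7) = 859 / 7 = 122.71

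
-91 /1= -91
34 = 34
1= 1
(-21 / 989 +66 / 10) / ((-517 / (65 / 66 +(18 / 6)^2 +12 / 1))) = -7867322 / 28122215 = -0.28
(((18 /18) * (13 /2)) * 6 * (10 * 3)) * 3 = 3510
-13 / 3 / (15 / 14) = -182 / 45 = -4.04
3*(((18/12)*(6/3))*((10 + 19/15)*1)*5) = 507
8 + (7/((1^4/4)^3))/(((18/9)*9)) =296/9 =32.89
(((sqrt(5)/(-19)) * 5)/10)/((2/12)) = -3 * sqrt(5)/19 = -0.35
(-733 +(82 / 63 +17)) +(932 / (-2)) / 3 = -54812 / 63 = -870.03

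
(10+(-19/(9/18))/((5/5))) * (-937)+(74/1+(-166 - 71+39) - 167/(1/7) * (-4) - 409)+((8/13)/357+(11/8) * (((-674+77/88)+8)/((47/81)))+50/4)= 28815.37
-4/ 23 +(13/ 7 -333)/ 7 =-53510/ 1127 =-47.48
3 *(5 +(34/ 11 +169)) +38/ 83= 485470/ 913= 531.73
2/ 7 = 0.29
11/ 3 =3.67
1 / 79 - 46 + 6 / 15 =-18007 / 395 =-45.59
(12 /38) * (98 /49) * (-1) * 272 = -3264 /19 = -171.79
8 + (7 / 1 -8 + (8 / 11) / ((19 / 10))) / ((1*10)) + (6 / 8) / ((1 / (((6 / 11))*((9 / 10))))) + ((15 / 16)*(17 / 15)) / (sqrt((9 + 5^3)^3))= 17*sqrt(134) / 287296 + 34721 / 4180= 8.31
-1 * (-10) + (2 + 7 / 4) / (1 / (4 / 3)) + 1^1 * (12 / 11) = 177 / 11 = 16.09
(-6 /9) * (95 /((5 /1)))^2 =-722 /3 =-240.67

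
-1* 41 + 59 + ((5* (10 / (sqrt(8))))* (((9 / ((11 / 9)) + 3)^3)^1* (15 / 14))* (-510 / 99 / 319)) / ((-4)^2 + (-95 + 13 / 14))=15741405000* sqrt(2) / 5104833547 + 18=22.36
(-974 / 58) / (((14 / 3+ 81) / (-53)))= 10.39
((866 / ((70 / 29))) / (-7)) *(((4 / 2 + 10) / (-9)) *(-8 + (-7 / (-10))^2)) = -9430307 / 18375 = -513.21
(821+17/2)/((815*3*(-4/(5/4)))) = -553/5216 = -0.11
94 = 94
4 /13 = 0.31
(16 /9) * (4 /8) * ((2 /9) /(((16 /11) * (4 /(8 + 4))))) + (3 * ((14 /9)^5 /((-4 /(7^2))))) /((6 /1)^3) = -607030 /531441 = -1.14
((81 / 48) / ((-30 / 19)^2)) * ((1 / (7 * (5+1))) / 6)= 361 / 134400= 0.00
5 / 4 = 1.25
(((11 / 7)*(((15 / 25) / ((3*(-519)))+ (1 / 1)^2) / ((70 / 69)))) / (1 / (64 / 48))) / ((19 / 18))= 7875384 / 4026575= 1.96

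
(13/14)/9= 13/126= 0.10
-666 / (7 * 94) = -333 / 329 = -1.01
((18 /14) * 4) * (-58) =-2088 /7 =-298.29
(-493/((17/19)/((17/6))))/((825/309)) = -964801/1650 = -584.73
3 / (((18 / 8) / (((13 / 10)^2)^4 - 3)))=515730721 / 75000000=6.88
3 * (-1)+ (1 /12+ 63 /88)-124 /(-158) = -29531 /20856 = -1.42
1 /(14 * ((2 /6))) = 3 /14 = 0.21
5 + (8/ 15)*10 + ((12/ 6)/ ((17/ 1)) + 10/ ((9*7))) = 11363/ 1071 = 10.61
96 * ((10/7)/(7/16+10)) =15360/1169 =13.14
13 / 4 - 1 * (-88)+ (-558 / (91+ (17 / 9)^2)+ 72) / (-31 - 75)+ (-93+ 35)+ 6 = 7840777 / 202990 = 38.63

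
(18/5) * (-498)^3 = -444621571.20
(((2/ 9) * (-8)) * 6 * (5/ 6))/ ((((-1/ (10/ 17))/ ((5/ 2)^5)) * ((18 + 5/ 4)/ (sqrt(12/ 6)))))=312500 * sqrt(2)/ 11781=37.51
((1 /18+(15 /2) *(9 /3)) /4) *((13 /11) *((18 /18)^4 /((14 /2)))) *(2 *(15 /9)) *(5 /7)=9425 /4158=2.27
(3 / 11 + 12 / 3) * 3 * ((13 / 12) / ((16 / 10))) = 3055 / 352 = 8.68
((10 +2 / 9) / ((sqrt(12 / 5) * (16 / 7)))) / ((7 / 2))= 23 * sqrt(15) / 108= 0.82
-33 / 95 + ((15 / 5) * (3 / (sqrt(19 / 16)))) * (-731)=-26316 * sqrt(19) / 19-33 / 95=-6037.65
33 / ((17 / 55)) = 1815 / 17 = 106.76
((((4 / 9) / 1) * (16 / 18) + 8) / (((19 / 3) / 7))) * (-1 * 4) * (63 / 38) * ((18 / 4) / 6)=-16660 / 361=-46.15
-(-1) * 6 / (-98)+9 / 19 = 384 / 931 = 0.41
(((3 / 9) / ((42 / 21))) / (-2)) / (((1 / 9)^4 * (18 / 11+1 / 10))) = -120285 / 382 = -314.88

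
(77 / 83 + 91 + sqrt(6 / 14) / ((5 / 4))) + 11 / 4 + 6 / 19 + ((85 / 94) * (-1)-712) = -183195709 / 296476 + 4 * sqrt(21) / 35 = -617.39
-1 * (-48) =48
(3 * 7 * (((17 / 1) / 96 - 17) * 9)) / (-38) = 5355 / 64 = 83.67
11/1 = 11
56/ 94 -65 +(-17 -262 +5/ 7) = -112745/ 329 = -342.69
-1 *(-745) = 745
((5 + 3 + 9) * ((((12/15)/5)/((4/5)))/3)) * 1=17/15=1.13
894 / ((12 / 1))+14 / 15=2263 / 30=75.43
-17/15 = -1.13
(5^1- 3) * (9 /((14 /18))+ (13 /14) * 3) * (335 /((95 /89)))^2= 7147031169 /2527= 2828267.18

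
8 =8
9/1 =9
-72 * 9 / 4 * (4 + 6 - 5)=-810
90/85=18/17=1.06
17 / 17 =1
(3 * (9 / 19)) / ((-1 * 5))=-27 / 95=-0.28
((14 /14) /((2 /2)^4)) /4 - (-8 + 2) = 25 /4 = 6.25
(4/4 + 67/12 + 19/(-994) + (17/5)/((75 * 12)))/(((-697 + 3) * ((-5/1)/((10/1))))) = 0.02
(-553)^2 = 305809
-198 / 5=-39.60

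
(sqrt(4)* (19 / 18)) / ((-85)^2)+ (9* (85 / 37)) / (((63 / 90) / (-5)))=-2487201329 / 16841475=-147.68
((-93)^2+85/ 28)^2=58688454049/ 784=74857722.00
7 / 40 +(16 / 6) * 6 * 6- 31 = 2607 / 40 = 65.18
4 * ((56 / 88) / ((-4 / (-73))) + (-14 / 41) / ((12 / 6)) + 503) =2057.77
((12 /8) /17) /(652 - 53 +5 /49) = 147 /998104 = 0.00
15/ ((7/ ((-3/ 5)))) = -9/ 7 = -1.29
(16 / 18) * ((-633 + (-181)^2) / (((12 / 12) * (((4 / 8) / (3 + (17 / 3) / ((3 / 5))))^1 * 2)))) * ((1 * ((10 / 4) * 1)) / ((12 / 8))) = 143933440 / 243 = 592318.68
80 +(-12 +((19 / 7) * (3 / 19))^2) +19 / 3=10954 / 147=74.52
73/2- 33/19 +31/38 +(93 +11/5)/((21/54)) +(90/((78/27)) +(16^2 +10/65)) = 701093/1235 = 567.69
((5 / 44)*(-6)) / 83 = -15 / 1826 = -0.01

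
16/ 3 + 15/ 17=317/ 51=6.22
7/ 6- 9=-47/ 6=-7.83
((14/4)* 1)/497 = 1/142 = 0.01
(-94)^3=-830584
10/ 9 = 1.11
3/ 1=3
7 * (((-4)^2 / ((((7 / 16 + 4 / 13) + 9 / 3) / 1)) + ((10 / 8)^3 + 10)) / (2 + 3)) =5662489 / 249280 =22.72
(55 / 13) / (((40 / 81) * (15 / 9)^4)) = 72171 / 65000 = 1.11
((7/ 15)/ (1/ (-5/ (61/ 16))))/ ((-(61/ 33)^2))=40656/ 226981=0.18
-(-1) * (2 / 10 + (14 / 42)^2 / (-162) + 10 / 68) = 21463 / 61965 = 0.35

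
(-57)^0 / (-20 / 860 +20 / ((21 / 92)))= 903 / 79099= 0.01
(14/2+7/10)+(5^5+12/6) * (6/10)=18839/10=1883.90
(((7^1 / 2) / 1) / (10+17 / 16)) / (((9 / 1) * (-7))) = -8 / 1593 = -0.01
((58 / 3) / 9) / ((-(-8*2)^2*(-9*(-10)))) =-0.00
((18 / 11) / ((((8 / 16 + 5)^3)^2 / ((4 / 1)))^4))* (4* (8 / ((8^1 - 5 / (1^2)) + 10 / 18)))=0.00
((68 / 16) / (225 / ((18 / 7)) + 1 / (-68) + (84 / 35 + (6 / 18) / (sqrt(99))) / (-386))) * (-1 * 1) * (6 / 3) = -2852812780647390 / 29360167938968039 - 853388100 * sqrt(11) / 29360167938968039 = -0.10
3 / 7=0.43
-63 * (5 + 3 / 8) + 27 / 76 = -51417 / 152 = -338.27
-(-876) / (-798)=-146 / 133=-1.10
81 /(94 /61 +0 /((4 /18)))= 4941 /94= 52.56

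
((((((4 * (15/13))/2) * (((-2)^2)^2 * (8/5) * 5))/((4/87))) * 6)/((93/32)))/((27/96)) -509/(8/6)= 75406379/1612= 46778.15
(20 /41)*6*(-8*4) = -3840 /41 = -93.66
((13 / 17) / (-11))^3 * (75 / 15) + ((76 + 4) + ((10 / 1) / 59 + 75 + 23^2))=263960820183 / 385812977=684.17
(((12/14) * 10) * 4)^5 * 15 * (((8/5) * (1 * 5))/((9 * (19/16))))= 169869312000000/319333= 531950384.08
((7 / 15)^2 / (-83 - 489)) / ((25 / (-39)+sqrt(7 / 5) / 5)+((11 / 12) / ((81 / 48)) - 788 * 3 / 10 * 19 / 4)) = 464373 * sqrt(35) / 38454506301353615+5214898647 / 15381802520541446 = 0.00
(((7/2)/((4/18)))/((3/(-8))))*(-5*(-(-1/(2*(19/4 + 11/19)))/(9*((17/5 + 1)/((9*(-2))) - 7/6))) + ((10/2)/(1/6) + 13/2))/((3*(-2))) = 5261977/20574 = 255.76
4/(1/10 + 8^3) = 40/5121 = 0.01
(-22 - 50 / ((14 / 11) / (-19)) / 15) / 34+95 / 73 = 110389 / 52122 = 2.12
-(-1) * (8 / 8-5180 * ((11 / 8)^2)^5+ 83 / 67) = -2250420380187365 / 17985175552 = -125126.41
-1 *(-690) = 690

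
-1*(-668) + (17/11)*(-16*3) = 6532/11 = 593.82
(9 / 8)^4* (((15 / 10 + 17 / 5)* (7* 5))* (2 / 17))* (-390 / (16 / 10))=-2194162425 / 278528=-7877.71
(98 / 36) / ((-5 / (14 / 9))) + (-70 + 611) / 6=72349 / 810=89.32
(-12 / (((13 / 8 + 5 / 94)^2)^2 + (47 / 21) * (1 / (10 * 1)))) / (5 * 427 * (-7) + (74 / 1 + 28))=25183838453760 / 254046519445476563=0.00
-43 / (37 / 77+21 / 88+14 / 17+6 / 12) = -450296 / 21391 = -21.05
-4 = -4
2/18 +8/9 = 1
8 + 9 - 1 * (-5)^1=22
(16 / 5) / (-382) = -8 / 955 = -0.01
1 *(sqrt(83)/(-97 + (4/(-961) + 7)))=-961 *sqrt(83)/86494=-0.10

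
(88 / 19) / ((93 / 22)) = 1936 / 1767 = 1.10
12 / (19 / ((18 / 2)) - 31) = -27 / 65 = -0.42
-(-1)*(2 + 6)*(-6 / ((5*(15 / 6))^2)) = -192 / 625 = -0.31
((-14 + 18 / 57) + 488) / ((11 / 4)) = 36048 / 209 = 172.48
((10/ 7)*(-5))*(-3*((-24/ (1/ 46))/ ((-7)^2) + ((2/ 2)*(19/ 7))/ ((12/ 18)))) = -135675/ 343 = -395.55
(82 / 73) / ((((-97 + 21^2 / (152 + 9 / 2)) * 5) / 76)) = -47576 / 262435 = -0.18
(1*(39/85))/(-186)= -13/5270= -0.00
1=1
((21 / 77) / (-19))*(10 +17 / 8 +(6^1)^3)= -5475 / 1672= -3.27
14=14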